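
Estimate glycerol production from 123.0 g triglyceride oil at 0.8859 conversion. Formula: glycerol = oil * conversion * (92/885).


glycerol = oil * conv * (92/885)
= 123.0 * 0.8859 * 92 / 885
= 11.3275 g

11.3275 g


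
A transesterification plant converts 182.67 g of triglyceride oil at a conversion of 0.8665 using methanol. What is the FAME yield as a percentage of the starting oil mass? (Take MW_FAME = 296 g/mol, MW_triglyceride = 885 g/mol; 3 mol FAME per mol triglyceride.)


m_FAME = oil * conv * (3 * 296 / 885) = oil * conv * (888/885)
= 182.67 * 0.8665 * 888 / 885
= 158.8201 g
Y = m_FAME / oil * 100 = conv * (888/885) * 100
= 0.8665 * 888 / 885 * 100
= 86.94%

86.94%


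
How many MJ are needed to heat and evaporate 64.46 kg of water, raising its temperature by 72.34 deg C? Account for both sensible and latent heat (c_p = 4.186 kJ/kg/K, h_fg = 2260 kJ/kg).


E = m_water * (4.186 * dT + 2260) / 1000
= 64.46 * (4.186 * 72.34 + 2260) / 1000
= 165.1991 MJ

165.1991 MJ


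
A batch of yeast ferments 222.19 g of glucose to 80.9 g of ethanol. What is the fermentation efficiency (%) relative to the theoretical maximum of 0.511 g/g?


Fermentation efficiency = (actual / (0.511 * glucose)) * 100
= (80.9 / (0.511 * 222.19)) * 100
= 71.2530%

71.2530%


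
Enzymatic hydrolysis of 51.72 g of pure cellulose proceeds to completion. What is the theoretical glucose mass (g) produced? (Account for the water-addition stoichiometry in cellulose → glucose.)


glucose = cellulose * 180/162
= 51.72 * 180/162
= 57.4667 g

57.4667 g


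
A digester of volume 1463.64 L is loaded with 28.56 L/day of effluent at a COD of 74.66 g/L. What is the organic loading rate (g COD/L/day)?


OLR = Q * S / V
= 28.56 * 74.66 / 1463.64
= 1.4568 g/L/day

1.4568 g/L/day


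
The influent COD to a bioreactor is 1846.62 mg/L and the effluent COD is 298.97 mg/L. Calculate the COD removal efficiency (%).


eta = (COD_in - COD_out) / COD_in * 100
= (1846.62 - 298.97) / 1846.62 * 100
= 83.8099%

83.8099%


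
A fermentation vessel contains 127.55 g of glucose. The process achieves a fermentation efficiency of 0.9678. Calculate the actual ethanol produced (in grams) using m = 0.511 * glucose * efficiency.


Actual ethanol: m = 0.511 * 127.55 * 0.9678
m = 63.0793 g

63.0793 g


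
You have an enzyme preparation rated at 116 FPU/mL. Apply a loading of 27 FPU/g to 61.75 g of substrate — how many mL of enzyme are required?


V = dosage * m_sub / activity
V = 27 * 61.75 / 116
V = 14.3728 mL

14.3728 mL


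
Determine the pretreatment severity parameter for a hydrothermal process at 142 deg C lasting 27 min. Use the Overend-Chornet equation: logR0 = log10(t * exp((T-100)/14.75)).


logR0 = log10(t * exp((T - 100) / 14.75))
= log10(27 * exp((142 - 100) / 14.75))
= 2.6680

2.6680


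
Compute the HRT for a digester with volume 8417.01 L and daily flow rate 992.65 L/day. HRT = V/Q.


HRT = V / Q
= 8417.01 / 992.65
= 8.4793 days

8.4793 days


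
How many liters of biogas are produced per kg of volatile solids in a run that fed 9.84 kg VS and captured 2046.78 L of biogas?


Y = V / VS
= 2046.78 / 9.84
= 208.0061 L/kg VS

208.0061 L/kg VS


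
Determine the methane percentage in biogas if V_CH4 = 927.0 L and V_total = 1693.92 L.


CH4% = V_CH4 / V_total * 100
= 927.0 / 1693.92 * 100
= 54.7251%

54.7251%


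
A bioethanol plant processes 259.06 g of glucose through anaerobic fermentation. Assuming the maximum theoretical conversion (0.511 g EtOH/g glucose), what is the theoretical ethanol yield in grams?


Theoretical ethanol yield: m_EtOH = 0.511 * m_glucose
m_EtOH = 0.511 * 259.06 = 132.3797 g

132.3797 g


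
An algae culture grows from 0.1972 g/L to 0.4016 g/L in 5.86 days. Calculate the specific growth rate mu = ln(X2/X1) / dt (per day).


mu = ln(X2/X1) / dt
= ln(0.4016/0.1972) / 5.86
= 0.1214 per day

0.1214 per day


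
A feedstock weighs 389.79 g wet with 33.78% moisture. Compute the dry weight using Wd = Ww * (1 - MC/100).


Wd = Ww * (1 - MC/100)
= 389.79 * (1 - 33.78/100)
= 258.1189 g

258.1189 g


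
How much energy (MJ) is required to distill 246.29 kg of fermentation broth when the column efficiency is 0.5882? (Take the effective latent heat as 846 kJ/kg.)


E = m * 846 / (eta * 1000)
= 246.29 * 846 / (0.5882 * 1000)
= 354.2355 MJ

354.2355 MJ


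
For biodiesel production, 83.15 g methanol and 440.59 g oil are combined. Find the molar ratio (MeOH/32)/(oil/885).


Molar ratio = n_MeOH / n_oil = (MeOH/32) / (oil/885) = (MeOH * 885) / (32 * oil)
= (83.15 * 885) / (32 * 440.59)
= 5.2194

5.2194


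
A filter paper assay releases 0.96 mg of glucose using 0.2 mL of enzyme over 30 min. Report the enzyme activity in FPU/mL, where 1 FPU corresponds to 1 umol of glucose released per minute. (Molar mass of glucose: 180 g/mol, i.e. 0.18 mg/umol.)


Activity = glucose_mg / (0.18 mg/umol * V_mL * t_min)
= 0.96 / (0.18 * 0.2 * 30)
= 0.8889 FPU/mL

0.8889 FPU/mL


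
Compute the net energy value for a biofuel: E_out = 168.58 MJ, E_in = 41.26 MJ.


NEV = E_out - E_in
= 168.58 - 41.26
= 127.3200 MJ

127.3200 MJ


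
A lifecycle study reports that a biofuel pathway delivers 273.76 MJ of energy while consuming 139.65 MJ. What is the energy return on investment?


EROI = E_out / E_in
= 273.76 / 139.65
= 1.9603

1.9603


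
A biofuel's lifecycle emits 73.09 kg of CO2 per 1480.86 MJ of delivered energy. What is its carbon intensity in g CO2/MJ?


CI = CO2 * 1000 / E
= 73.09 * 1000 / 1480.86
= 49.3565 g CO2/MJ

49.3565 g CO2/MJ


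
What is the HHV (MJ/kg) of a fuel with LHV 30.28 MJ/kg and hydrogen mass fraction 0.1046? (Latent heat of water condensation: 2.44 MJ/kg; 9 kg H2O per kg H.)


HHV = LHV + H_frac * 9 * 2.44
= 30.28 + 0.1046 * 9 * 2.44
= 32.5770 MJ/kg

32.5770 MJ/kg


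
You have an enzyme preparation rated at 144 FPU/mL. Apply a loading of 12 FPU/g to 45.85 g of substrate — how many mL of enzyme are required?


V = dosage * m_sub / activity
V = 12 * 45.85 / 144
V = 3.8208 mL

3.8208 mL


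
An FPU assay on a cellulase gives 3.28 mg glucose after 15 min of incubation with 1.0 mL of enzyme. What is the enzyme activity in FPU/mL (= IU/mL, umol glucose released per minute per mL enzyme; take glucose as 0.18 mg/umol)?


Activity = glucose_mg / (0.18 mg/umol * V_mL * t_min)
= 3.28 / (0.18 * 1.0 * 15)
= 1.2148 FPU/mL

1.2148 FPU/mL


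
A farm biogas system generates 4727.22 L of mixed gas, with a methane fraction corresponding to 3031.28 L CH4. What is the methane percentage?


CH4% = V_CH4 / V_total * 100
= 3031.28 / 4727.22 * 100
= 64.1239%

64.1239%


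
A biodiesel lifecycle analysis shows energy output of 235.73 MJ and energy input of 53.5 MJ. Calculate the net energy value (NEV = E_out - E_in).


NEV = E_out - E_in
= 235.73 - 53.5
= 182.2300 MJ

182.2300 MJ


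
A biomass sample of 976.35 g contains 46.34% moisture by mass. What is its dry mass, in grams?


Wd = Ww * (1 - MC/100)
= 976.35 * (1 - 46.34/100)
= 523.9094 g

523.9094 g


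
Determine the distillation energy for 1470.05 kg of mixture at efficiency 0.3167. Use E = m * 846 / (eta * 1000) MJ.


E = m * 846 / (eta * 1000)
= 1470.05 * 846 / (0.3167 * 1000)
= 3926.9413 MJ

3926.9413 MJ


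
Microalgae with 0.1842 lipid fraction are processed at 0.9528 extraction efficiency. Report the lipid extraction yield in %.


Y = lipid_content * extraction_eff * 100
= 0.1842 * 0.9528 * 100
= 17.5506%

17.5506%


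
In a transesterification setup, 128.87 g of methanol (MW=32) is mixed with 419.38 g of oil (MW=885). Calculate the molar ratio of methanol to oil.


Molar ratio = n_MeOH / n_oil = (MeOH/32) / (oil/885) = (MeOH * 885) / (32 * oil)
= (128.87 * 885) / (32 * 419.38)
= 8.4984

8.4984


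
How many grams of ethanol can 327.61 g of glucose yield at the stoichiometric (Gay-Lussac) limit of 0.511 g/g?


Theoretical ethanol yield: m_EtOH = 0.511 * m_glucose
m_EtOH = 0.511 * 327.61 = 167.4087 g

167.4087 g


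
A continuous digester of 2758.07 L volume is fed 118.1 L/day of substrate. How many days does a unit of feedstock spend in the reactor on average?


HRT = V / Q
= 2758.07 / 118.1
= 23.3537 days

23.3537 days


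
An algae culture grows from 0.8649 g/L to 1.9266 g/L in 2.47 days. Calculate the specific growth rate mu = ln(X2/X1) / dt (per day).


mu = ln(X2/X1) / dt
= ln(1.9266/0.8649) / 2.47
= 0.3243 per day

0.3243 per day


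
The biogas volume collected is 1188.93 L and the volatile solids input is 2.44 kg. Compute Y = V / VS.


Y = V / VS
= 1188.93 / 2.44
= 487.2664 L/kg VS

487.2664 L/kg VS


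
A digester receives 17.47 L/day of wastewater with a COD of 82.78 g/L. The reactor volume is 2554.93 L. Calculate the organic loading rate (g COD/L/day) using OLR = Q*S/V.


OLR = Q * S / V
= 17.47 * 82.78 / 2554.93
= 0.5660 g/L/day

0.5660 g/L/day


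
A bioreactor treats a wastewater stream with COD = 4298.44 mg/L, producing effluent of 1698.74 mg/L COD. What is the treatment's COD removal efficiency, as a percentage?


eta = (COD_in - COD_out) / COD_in * 100
= (4298.44 - 1698.74) / 4298.44 * 100
= 60.4801%

60.4801%


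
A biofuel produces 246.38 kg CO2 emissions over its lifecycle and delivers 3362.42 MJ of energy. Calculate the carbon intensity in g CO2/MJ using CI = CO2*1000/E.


CI = CO2 * 1000 / E
= 246.38 * 1000 / 3362.42
= 73.2746 g CO2/MJ

73.2746 g CO2/MJ


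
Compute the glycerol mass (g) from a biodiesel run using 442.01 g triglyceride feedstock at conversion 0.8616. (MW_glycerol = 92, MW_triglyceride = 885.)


glycerol = oil * conv * (92/885)
= 442.01 * 0.8616 * 92 / 885
= 39.5897 g

39.5897 g


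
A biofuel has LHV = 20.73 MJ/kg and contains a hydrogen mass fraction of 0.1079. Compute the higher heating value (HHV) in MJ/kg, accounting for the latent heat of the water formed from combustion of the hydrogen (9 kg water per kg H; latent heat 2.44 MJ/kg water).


HHV = LHV + H_frac * 9 * 2.44
= 20.73 + 0.1079 * 9 * 2.44
= 23.0995 MJ/kg

23.0995 MJ/kg


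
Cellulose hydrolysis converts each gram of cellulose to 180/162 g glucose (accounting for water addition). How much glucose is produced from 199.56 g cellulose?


glucose = cellulose * 180/162
= 199.56 * 180/162
= 221.7333 g

221.7333 g


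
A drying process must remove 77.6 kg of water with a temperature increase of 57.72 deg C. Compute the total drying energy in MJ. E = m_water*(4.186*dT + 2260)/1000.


E = m_water * (4.186 * dT + 2260) / 1000
= 77.6 * (4.186 * 57.72 + 2260) / 1000
= 194.1254 MJ

194.1254 MJ


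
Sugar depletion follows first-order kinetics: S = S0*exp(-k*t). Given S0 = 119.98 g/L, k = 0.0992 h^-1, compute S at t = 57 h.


S = S0 * exp(-k * t)
S = 119.98 * exp(-0.0992 * 57)
S = 0.4202 g/L

0.4202 g/L


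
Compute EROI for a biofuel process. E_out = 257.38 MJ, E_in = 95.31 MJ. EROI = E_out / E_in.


EROI = E_out / E_in
= 257.38 / 95.31
= 2.7005

2.7005


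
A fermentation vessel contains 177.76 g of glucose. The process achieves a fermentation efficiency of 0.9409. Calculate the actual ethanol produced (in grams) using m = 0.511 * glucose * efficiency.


Actual ethanol: m = 0.511 * 177.76 * 0.9409
m = 85.4670 g

85.4670 g


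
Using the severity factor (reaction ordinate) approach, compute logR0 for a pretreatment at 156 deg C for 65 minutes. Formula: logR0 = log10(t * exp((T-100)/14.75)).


logR0 = log10(t * exp((T - 100) / 14.75))
= log10(65 * exp((156 - 100) / 14.75))
= 3.4618

3.4618


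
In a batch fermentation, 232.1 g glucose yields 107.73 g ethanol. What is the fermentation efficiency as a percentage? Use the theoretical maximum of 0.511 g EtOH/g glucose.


Fermentation efficiency = (actual / (0.511 * glucose)) * 100
= (107.73 / (0.511 * 232.1)) * 100
= 90.8324%

90.8324%


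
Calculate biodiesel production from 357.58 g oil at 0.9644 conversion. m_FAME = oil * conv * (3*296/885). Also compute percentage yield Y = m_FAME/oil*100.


m_FAME = oil * conv * (3 * 296 / 885) = oil * conv * (888/885)
= 357.58 * 0.9644 * 888 / 885
= 346.0191 g
Y = m_FAME / oil * 100 = conv * (888/885) * 100
= 0.9644 * 888 / 885 * 100
= 96.77%

346.0191 g FAME; Y = 96.77%


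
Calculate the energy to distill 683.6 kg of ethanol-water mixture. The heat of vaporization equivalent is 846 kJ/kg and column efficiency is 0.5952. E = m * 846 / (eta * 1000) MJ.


E = m * 846 / (eta * 1000)
= 683.6 * 846 / (0.5952 * 1000)
= 971.6492 MJ

971.6492 MJ


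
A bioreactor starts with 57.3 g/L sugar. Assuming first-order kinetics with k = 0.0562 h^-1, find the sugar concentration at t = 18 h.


S = S0 * exp(-k * t)
S = 57.3 * exp(-0.0562 * 18)
S = 20.8364 g/L

20.8364 g/L


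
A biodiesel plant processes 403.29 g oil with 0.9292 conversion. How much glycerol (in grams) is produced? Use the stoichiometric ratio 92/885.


glycerol = oil * conv * (92/885)
= 403.29 * 0.9292 * 92 / 885
= 38.9557 g

38.9557 g


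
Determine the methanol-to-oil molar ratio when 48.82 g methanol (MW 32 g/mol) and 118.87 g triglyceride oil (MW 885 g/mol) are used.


Molar ratio = n_MeOH / n_oil = (MeOH/32) / (oil/885) = (MeOH * 885) / (32 * oil)
= (48.82 * 885) / (32 * 118.87)
= 11.3584

11.3584


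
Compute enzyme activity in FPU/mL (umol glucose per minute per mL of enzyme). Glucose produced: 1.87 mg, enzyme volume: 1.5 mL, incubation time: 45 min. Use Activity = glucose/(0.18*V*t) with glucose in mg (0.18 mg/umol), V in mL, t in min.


Activity = glucose_mg / (0.18 mg/umol * V_mL * t_min)
= 1.87 / (0.18 * 1.5 * 45)
= 0.1539 FPU/mL

0.1539 FPU/mL


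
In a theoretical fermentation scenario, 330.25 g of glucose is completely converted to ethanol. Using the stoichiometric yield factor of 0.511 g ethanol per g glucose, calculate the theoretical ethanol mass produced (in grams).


Theoretical ethanol yield: m_EtOH = 0.511 * m_glucose
m_EtOH = 0.511 * 330.25 = 168.7578 g

168.7578 g


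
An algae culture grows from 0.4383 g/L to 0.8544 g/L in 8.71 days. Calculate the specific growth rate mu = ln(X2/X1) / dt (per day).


mu = ln(X2/X1) / dt
= ln(0.8544/0.4383) / 8.71
= 0.0766 per day

0.0766 per day


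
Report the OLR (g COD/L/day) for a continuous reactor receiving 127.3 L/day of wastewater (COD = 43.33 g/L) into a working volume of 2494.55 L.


OLR = Q * S / V
= 127.3 * 43.33 / 2494.55
= 2.2112 g/L/day

2.2112 g/L/day


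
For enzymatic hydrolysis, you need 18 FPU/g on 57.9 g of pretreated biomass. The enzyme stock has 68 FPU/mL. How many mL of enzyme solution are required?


V = dosage * m_sub / activity
V = 18 * 57.9 / 68
V = 15.3265 mL

15.3265 mL


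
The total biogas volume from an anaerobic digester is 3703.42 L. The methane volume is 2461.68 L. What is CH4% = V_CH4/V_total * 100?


CH4% = V_CH4 / V_total * 100
= 2461.68 / 3703.42 * 100
= 66.4705%

66.4705%


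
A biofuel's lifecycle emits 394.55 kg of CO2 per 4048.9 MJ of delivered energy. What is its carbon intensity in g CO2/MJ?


CI = CO2 * 1000 / E
= 394.55 * 1000 / 4048.9
= 97.4462 g CO2/MJ

97.4462 g CO2/MJ


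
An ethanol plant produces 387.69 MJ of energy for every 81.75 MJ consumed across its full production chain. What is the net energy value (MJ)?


NEV = E_out - E_in
= 387.69 - 81.75
= 305.9400 MJ

305.9400 MJ


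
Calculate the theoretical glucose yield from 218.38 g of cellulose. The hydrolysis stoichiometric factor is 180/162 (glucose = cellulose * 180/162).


glucose = cellulose * 180/162
= 218.38 * 180/162
= 242.6444 g

242.6444 g


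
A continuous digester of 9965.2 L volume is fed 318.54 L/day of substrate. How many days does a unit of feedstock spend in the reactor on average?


HRT = V / Q
= 9965.2 / 318.54
= 31.2840 days

31.2840 days


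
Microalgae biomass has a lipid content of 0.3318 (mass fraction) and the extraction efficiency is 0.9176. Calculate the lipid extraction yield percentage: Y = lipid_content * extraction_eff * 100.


Y = lipid_content * extraction_eff * 100
= 0.3318 * 0.9176 * 100
= 30.4460%

30.4460%


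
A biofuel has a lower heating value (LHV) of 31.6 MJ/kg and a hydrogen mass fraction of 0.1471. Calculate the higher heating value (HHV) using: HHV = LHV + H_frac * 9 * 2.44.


HHV = LHV + H_frac * 9 * 2.44
= 31.6 + 0.1471 * 9 * 2.44
= 34.8303 MJ/kg

34.8303 MJ/kg


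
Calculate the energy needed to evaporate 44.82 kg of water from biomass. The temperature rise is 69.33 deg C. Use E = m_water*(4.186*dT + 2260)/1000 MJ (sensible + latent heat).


E = m_water * (4.186 * dT + 2260) / 1000
= 44.82 * (4.186 * 69.33 + 2260) / 1000
= 114.3007 MJ

114.3007 MJ


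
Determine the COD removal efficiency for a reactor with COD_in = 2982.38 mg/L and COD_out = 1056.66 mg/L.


eta = (COD_in - COD_out) / COD_in * 100
= (2982.38 - 1056.66) / 2982.38 * 100
= 64.5699%

64.5699%


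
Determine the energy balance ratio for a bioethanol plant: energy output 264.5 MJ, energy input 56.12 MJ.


EROI = E_out / E_in
= 264.5 / 56.12
= 4.7131

4.7131


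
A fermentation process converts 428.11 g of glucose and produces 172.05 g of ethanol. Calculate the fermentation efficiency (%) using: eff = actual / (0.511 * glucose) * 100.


Fermentation efficiency = (actual / (0.511 * glucose)) * 100
= (172.05 / (0.511 * 428.11)) * 100
= 78.6463%

78.6463%


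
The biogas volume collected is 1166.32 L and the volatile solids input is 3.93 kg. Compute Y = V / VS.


Y = V / VS
= 1166.32 / 3.93
= 296.7735 L/kg VS

296.7735 L/kg VS


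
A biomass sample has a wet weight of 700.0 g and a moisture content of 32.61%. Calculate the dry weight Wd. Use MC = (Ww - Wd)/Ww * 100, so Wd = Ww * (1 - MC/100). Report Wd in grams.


Wd = Ww * (1 - MC/100)
= 700.0 * (1 - 32.61/100)
= 471.7300 g

471.7300 g


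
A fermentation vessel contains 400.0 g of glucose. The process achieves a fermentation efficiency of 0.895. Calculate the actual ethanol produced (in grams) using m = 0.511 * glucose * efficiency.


Actual ethanol: m = 0.511 * 400.0 * 0.895
m = 182.9380 g

182.9380 g


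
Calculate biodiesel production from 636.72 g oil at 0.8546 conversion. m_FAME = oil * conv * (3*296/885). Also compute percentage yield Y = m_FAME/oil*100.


m_FAME = oil * conv * (3 * 296 / 885) = oil * conv * (888/885)
= 636.72 * 0.8546 * 888 / 885
= 545.9855 g
Y = m_FAME / oil * 100 = conv * (888/885) * 100
= 0.8546 * 888 / 885 * 100
= 85.75%

545.9855 g FAME; Y = 85.75%


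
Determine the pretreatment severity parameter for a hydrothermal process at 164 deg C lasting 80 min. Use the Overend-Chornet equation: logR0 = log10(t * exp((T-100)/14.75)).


logR0 = log10(t * exp((T - 100) / 14.75))
= log10(80 * exp((164 - 100) / 14.75))
= 3.7875

3.7875


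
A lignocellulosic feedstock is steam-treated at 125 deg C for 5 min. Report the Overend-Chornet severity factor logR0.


logR0 = log10(t * exp((T - 100) / 14.75))
= log10(5 * exp((125 - 100) / 14.75))
= 1.4351

1.4351


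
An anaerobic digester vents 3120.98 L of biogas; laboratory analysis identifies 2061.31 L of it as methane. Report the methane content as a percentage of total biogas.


CH4% = V_CH4 / V_total * 100
= 2061.31 / 3120.98 * 100
= 66.0469%

66.0469%


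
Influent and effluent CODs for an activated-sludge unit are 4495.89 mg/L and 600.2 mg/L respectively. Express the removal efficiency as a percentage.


eta = (COD_in - COD_out) / COD_in * 100
= (4495.89 - 600.2) / 4495.89 * 100
= 86.6500%

86.6500%


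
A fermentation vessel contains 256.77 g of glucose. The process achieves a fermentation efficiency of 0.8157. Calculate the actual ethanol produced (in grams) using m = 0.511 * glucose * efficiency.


Actual ethanol: m = 0.511 * 256.77 * 0.8157
m = 107.0276 g

107.0276 g


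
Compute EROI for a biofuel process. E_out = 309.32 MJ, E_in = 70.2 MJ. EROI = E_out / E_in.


EROI = E_out / E_in
= 309.32 / 70.2
= 4.4063

4.4063


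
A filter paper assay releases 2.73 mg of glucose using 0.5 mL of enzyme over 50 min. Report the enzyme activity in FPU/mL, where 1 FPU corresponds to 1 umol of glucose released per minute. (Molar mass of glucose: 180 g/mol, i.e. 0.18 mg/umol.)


Activity = glucose_mg / (0.18 mg/umol * V_mL * t_min)
= 2.73 / (0.18 * 0.5 * 50)
= 0.6067 FPU/mL

0.6067 FPU/mL


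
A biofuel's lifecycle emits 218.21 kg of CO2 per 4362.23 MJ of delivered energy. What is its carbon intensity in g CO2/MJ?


CI = CO2 * 1000 / E
= 218.21 * 1000 / 4362.23
= 50.0226 g CO2/MJ

50.0226 g CO2/MJ


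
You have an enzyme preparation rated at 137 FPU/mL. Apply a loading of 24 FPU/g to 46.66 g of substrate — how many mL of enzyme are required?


V = dosage * m_sub / activity
V = 24 * 46.66 / 137
V = 8.1740 mL

8.1740 mL


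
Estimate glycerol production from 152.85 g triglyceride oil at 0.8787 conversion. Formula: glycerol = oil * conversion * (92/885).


glycerol = oil * conv * (92/885)
= 152.85 * 0.8787 * 92 / 885
= 13.9621 g

13.9621 g


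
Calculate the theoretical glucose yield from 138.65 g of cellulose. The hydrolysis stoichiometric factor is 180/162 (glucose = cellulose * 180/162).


glucose = cellulose * 180/162
= 138.65 * 180/162
= 154.0556 g

154.0556 g


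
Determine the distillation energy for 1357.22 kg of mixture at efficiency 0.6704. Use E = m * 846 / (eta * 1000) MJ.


E = m * 846 / (eta * 1000)
= 1357.22 * 846 / (0.6704 * 1000)
= 1712.7209 MJ

1712.7209 MJ


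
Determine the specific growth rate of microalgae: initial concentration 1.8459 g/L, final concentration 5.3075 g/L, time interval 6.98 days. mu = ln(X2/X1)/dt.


mu = ln(X2/X1) / dt
= ln(5.3075/1.8459) / 6.98
= 0.1513 per day

0.1513 per day


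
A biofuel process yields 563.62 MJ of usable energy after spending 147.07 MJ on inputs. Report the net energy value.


NEV = E_out - E_in
= 563.62 - 147.07
= 416.5500 MJ

416.5500 MJ


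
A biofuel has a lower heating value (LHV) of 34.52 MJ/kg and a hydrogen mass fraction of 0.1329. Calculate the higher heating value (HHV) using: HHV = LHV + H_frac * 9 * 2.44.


HHV = LHV + H_frac * 9 * 2.44
= 34.52 + 0.1329 * 9 * 2.44
= 37.4385 MJ/kg

37.4385 MJ/kg


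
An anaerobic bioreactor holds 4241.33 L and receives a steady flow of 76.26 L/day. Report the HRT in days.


HRT = V / Q
= 4241.33 / 76.26
= 55.6167 days

55.6167 days


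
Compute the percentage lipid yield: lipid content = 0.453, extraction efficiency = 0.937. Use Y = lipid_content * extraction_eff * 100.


Y = lipid_content * extraction_eff * 100
= 0.453 * 0.937 * 100
= 42.4461%

42.4461%


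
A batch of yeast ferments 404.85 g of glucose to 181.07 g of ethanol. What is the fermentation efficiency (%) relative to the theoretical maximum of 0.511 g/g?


Fermentation efficiency = (actual / (0.511 * glucose)) * 100
= (181.07 / (0.511 * 404.85)) * 100
= 87.5249%

87.5249%


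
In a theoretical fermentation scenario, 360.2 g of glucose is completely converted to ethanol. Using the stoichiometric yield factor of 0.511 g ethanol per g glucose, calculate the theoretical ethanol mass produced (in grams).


Theoretical ethanol yield: m_EtOH = 0.511 * m_glucose
m_EtOH = 0.511 * 360.2 = 184.0622 g

184.0622 g


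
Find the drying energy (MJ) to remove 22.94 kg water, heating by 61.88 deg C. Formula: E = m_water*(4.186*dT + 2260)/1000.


E = m_water * (4.186 * dT + 2260) / 1000
= 22.94 * (4.186 * 61.88 + 2260) / 1000
= 57.7865 MJ

57.7865 MJ


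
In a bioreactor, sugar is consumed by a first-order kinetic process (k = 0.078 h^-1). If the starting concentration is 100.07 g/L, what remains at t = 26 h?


S = S0 * exp(-k * t)
S = 100.07 * exp(-0.078 * 26)
S = 13.1691 g/L

13.1691 g/L


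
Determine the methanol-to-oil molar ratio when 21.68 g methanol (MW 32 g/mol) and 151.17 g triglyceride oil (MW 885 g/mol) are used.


Molar ratio = n_MeOH / n_oil = (MeOH/32) / (oil/885) = (MeOH * 885) / (32 * oil)
= (21.68 * 885) / (32 * 151.17)
= 3.9663

3.9663


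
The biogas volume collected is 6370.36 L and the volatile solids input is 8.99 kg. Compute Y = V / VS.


Y = V / VS
= 6370.36 / 8.99
= 708.6051 L/kg VS

708.6051 L/kg VS


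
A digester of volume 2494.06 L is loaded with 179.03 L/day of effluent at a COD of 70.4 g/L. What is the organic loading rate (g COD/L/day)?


OLR = Q * S / V
= 179.03 * 70.4 / 2494.06
= 5.0535 g/L/day

5.0535 g/L/day


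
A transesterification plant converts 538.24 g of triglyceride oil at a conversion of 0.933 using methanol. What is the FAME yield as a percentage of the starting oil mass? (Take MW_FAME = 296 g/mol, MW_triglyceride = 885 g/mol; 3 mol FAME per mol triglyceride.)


m_FAME = oil * conv * (3 * 296 / 885) = oil * conv * (888/885)
= 538.24 * 0.933 * 888 / 885
= 503.8802 g
Y = m_FAME / oil * 100 = conv * (888/885) * 100
= 0.933 * 888 / 885 * 100
= 93.62%

93.62%


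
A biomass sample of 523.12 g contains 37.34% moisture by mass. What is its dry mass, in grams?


Wd = Ww * (1 - MC/100)
= 523.12 * (1 - 37.34/100)
= 327.7870 g

327.7870 g


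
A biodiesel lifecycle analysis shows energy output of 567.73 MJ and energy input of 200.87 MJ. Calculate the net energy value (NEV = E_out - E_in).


NEV = E_out - E_in
= 567.73 - 200.87
= 366.8600 MJ

366.8600 MJ


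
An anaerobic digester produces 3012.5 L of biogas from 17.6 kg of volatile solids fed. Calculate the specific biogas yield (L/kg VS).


Y = V / VS
= 3012.5 / 17.6
= 171.1648 L/kg VS

171.1648 L/kg VS


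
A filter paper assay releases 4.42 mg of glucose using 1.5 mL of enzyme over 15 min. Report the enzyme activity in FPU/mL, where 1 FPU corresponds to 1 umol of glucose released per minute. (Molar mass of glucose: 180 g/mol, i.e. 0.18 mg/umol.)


Activity = glucose_mg / (0.18 mg/umol * V_mL * t_min)
= 4.42 / (0.18 * 1.5 * 15)
= 1.0914 FPU/mL

1.0914 FPU/mL


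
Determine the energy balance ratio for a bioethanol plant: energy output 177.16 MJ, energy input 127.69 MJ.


EROI = E_out / E_in
= 177.16 / 127.69
= 1.3874

1.3874


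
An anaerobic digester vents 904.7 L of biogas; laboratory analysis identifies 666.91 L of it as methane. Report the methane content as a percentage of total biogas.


CH4% = V_CH4 / V_total * 100
= 666.91 / 904.7 * 100
= 73.7161%

73.7161%


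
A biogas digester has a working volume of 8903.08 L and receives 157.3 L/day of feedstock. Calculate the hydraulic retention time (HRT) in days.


HRT = V / Q
= 8903.08 / 157.3
= 56.5994 days

56.5994 days


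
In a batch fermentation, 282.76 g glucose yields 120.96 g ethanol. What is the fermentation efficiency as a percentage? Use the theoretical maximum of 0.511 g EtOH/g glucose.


Fermentation efficiency = (actual / (0.511 * glucose)) * 100
= (120.96 / (0.511 * 282.76)) * 100
= 83.7149%

83.7149%


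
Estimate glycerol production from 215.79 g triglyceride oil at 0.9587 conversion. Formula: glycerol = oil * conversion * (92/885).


glycerol = oil * conv * (92/885)
= 215.79 * 0.9587 * 92 / 885
= 21.5059 g

21.5059 g


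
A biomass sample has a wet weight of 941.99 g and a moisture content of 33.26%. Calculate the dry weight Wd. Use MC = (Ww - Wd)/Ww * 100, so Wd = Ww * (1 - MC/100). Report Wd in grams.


Wd = Ww * (1 - MC/100)
= 941.99 * (1 - 33.26/100)
= 628.6841 g

628.6841 g


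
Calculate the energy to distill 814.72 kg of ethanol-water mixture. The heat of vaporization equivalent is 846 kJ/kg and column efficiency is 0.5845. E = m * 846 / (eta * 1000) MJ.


E = m * 846 / (eta * 1000)
= 814.72 * 846 / (0.5845 * 1000)
= 1179.2183 MJ

1179.2183 MJ


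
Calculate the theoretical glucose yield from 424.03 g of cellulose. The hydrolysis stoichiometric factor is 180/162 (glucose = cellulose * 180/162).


glucose = cellulose * 180/162
= 424.03 * 180/162
= 471.1444 g

471.1444 g


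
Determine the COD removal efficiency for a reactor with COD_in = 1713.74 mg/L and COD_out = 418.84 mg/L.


eta = (COD_in - COD_out) / COD_in * 100
= (1713.74 - 418.84) / 1713.74 * 100
= 75.5599%

75.5599%


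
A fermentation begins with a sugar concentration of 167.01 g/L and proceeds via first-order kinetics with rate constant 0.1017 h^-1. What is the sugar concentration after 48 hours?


S = S0 * exp(-k * t)
S = 167.01 * exp(-0.1017 * 48)
S = 1.2667 g/L

1.2667 g/L


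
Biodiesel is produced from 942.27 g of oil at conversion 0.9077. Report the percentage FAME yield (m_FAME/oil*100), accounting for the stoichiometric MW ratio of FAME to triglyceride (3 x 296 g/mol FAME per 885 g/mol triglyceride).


m_FAME = oil * conv * (3 * 296 / 885) = oil * conv * (888/885)
= 942.27 * 0.9077 * 888 / 885
= 858.1978 g
Y = m_FAME / oil * 100 = conv * (888/885) * 100
= 0.9077 * 888 / 885 * 100
= 91.08%

91.08%


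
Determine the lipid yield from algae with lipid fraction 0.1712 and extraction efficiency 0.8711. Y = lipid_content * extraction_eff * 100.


Y = lipid_content * extraction_eff * 100
= 0.1712 * 0.8711 * 100
= 14.9132%

14.9132%


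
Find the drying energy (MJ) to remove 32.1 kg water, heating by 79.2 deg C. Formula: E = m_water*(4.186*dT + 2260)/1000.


E = m_water * (4.186 * dT + 2260) / 1000
= 32.1 * (4.186 * 79.2 + 2260) / 1000
= 83.1882 MJ

83.1882 MJ


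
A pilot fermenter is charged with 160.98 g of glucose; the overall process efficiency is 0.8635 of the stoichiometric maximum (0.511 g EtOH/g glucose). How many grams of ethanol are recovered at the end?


Actual ethanol: m = 0.511 * 160.98 * 0.8635
m = 71.0322 g

71.0322 g


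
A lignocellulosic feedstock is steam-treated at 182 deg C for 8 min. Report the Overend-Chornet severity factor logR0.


logR0 = log10(t * exp((T - 100) / 14.75))
= log10(8 * exp((182 - 100) / 14.75))
= 3.3175

3.3175


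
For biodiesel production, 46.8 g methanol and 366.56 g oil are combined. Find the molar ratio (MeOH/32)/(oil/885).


Molar ratio = n_MeOH / n_oil = (MeOH/32) / (oil/885) = (MeOH * 885) / (32 * oil)
= (46.8 * 885) / (32 * 366.56)
= 3.5310

3.5310


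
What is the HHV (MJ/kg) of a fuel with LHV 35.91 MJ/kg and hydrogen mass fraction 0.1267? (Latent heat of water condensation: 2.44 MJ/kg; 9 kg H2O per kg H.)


HHV = LHV + H_frac * 9 * 2.44
= 35.91 + 0.1267 * 9 * 2.44
= 38.6923 MJ/kg

38.6923 MJ/kg


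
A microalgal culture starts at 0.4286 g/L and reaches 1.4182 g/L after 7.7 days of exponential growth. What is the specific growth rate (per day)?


mu = ln(X2/X1) / dt
= ln(1.4182/0.4286) / 7.7
= 0.1554 per day

0.1554 per day


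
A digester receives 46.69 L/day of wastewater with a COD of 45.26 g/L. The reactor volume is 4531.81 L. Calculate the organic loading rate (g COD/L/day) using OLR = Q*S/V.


OLR = Q * S / V
= 46.69 * 45.26 / 4531.81
= 0.4663 g/L/day

0.4663 g/L/day


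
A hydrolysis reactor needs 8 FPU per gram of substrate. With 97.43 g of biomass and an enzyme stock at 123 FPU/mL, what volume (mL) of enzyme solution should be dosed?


V = dosage * m_sub / activity
V = 8 * 97.43 / 123
V = 6.3369 mL

6.3369 mL


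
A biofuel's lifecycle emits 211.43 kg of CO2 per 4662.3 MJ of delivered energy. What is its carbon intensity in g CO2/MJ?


CI = CO2 * 1000 / E
= 211.43 * 1000 / 4662.3
= 45.3489 g CO2/MJ

45.3489 g CO2/MJ


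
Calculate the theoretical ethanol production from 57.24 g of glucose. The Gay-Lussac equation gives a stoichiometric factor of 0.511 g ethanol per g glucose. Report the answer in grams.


Theoretical ethanol yield: m_EtOH = 0.511 * m_glucose
m_EtOH = 0.511 * 57.24 = 29.2496 g

29.2496 g


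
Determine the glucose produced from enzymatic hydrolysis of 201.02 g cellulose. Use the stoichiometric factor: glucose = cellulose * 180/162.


glucose = cellulose * 180/162
= 201.02 * 180/162
= 223.3556 g

223.3556 g


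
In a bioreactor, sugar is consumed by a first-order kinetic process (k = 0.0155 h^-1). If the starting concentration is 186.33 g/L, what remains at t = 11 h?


S = S0 * exp(-k * t)
S = 186.33 * exp(-0.0155 * 11)
S = 157.1215 g/L

157.1215 g/L


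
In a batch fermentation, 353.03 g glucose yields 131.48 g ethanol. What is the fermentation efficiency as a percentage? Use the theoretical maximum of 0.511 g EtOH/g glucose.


Fermentation efficiency = (actual / (0.511 * glucose)) * 100
= (131.48 / (0.511 * 353.03)) * 100
= 72.8832%

72.8832%


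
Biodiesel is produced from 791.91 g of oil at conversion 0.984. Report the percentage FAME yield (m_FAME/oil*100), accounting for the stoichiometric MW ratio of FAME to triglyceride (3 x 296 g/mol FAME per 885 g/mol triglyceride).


m_FAME = oil * conv * (3 * 296 / 885) = oil * conv * (888/885)
= 791.91 * 0.984 * 888 / 885
= 781.8809 g
Y = m_FAME / oil * 100 = conv * (888/885) * 100
= 0.984 * 888 / 885 * 100
= 98.73%

98.73%


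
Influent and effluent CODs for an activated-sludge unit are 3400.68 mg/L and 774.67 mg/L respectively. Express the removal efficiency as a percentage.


eta = (COD_in - COD_out) / COD_in * 100
= (3400.68 - 774.67) / 3400.68 * 100
= 77.2201%

77.2201%


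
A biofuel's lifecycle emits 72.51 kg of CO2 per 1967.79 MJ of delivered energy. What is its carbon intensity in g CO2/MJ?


CI = CO2 * 1000 / E
= 72.51 * 1000 / 1967.79
= 36.8484 g CO2/MJ

36.8484 g CO2/MJ


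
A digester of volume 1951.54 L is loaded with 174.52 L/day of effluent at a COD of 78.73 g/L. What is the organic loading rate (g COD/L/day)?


OLR = Q * S / V
= 174.52 * 78.73 / 1951.54
= 7.0406 g/L/day

7.0406 g/L/day


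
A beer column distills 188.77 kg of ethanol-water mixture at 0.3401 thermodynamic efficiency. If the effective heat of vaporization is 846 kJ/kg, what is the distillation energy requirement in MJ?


E = m * 846 / (eta * 1000)
= 188.77 * 846 / (0.3401 * 1000)
= 469.5661 MJ

469.5661 MJ


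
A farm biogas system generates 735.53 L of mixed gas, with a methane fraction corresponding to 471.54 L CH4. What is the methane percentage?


CH4% = V_CH4 / V_total * 100
= 471.54 / 735.53 * 100
= 64.1089%

64.1089%


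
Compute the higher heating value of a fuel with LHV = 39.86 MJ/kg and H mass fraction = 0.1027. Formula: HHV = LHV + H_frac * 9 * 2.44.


HHV = LHV + H_frac * 9 * 2.44
= 39.86 + 0.1027 * 9 * 2.44
= 42.1153 MJ/kg

42.1153 MJ/kg


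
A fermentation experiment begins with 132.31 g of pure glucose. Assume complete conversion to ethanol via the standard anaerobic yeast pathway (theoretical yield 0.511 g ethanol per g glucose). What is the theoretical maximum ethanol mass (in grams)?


Theoretical ethanol yield: m_EtOH = 0.511 * m_glucose
m_EtOH = 0.511 * 132.31 = 67.6104 g

67.6104 g


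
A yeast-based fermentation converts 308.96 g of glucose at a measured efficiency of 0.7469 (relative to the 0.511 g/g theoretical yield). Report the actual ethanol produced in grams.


Actual ethanol: m = 0.511 * 308.96 * 0.7469
m = 117.9195 g

117.9195 g


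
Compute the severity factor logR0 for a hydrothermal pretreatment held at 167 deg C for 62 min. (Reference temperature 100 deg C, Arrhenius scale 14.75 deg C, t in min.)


logR0 = log10(t * exp((T - 100) / 14.75))
= log10(62 * exp((167 - 100) / 14.75))
= 3.7651

3.7651


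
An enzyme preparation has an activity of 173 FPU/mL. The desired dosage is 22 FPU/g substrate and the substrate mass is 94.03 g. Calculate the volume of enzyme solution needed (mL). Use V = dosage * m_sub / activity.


V = dosage * m_sub / activity
V = 22 * 94.03 / 173
V = 11.9576 mL

11.9576 mL


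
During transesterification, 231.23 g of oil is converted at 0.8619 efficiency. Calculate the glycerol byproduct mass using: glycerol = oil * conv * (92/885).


glycerol = oil * conv * (92/885)
= 231.23 * 0.8619 * 92 / 885
= 20.7179 g

20.7179 g


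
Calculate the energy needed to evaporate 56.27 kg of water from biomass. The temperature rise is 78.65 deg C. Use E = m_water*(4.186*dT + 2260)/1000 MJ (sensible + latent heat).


E = m_water * (4.186 * dT + 2260) / 1000
= 56.27 * (4.186 * 78.65 + 2260) / 1000
= 145.6959 MJ

145.6959 MJ


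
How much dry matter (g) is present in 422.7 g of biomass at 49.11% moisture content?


Wd = Ww * (1 - MC/100)
= 422.7 * (1 - 49.11/100)
= 215.1120 g

215.1120 g


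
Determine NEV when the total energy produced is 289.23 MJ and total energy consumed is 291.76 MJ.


NEV = E_out - E_in
= 289.23 - 291.76
= -2.5300 MJ

-2.5300 MJ


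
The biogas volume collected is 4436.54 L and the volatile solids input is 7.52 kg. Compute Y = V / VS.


Y = V / VS
= 4436.54 / 7.52
= 589.9654 L/kg VS

589.9654 L/kg VS


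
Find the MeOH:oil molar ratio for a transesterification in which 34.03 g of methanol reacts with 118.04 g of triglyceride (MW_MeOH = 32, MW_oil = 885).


Molar ratio = n_MeOH / n_oil = (MeOH/32) / (oil/885) = (MeOH * 885) / (32 * oil)
= (34.03 * 885) / (32 * 118.04)
= 7.9731

7.9731


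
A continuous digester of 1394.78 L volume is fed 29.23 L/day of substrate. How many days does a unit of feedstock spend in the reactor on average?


HRT = V / Q
= 1394.78 / 29.23
= 47.7174 days

47.7174 days


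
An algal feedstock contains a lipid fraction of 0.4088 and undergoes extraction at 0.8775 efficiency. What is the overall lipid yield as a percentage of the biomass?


Y = lipid_content * extraction_eff * 100
= 0.4088 * 0.8775 * 100
= 35.8722%

35.8722%


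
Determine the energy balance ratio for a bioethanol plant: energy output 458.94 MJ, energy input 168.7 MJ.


EROI = E_out / E_in
= 458.94 / 168.7
= 2.7205

2.7205


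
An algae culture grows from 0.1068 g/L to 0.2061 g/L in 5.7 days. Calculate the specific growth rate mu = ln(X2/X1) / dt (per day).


mu = ln(X2/X1) / dt
= ln(0.2061/0.1068) / 5.7
= 0.1153 per day

0.1153 per day


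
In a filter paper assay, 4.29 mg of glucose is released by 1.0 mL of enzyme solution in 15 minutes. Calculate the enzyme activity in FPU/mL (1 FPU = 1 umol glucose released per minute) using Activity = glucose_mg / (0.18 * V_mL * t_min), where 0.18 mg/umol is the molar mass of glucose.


Activity = glucose_mg / (0.18 mg/umol * V_mL * t_min)
= 4.29 / (0.18 * 1.0 * 15)
= 1.5889 FPU/mL

1.5889 FPU/mL


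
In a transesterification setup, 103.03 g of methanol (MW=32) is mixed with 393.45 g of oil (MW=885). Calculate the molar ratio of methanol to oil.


Molar ratio = n_MeOH / n_oil = (MeOH/32) / (oil/885) = (MeOH * 885) / (32 * oil)
= (103.03 * 885) / (32 * 393.45)
= 7.2421

7.2421


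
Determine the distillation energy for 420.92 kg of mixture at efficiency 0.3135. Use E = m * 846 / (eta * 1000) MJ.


E = m * 846 / (eta * 1000)
= 420.92 * 846 / (0.3135 * 1000)
= 1135.8798 MJ

1135.8798 MJ


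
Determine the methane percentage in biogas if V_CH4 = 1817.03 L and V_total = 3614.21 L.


CH4% = V_CH4 / V_total * 100
= 1817.03 / 3614.21 * 100
= 50.2746%

50.2746%


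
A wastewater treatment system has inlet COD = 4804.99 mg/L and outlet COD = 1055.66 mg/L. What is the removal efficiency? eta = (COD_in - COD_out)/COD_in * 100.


eta = (COD_in - COD_out) / COD_in * 100
= (4804.99 - 1055.66) / 4804.99 * 100
= 78.0299%

78.0299%


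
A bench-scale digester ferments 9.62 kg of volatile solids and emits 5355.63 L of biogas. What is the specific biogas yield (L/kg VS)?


Y = V / VS
= 5355.63 / 9.62
= 556.7183 L/kg VS

556.7183 L/kg VS


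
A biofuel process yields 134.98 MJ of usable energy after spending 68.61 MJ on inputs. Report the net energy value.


NEV = E_out - E_in
= 134.98 - 68.61
= 66.3700 MJ

66.3700 MJ


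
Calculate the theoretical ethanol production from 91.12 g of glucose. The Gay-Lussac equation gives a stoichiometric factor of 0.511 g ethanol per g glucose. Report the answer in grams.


Theoretical ethanol yield: m_EtOH = 0.511 * m_glucose
m_EtOH = 0.511 * 91.12 = 46.5623 g

46.5623 g


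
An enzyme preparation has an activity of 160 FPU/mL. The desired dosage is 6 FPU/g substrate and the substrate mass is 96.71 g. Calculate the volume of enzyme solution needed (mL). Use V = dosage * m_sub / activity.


V = dosage * m_sub / activity
V = 6 * 96.71 / 160
V = 3.6266 mL

3.6266 mL
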